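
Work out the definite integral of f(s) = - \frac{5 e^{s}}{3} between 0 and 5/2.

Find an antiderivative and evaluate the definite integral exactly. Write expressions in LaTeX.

For F(s) to be correct the identity F'(s) - f(s) = 0 must hold.
F(s) = - \frac{5 e^{s}}{3} is an antiderivative of f.
Check: d/ds[- \frac{5 e^{s}}{3}] = - \frac{5 e^{s}}{3} = f(s).
F(5/2) = - \frac{5 e^{\frac{5}{2}}}{3}; F(0) = - \frac{5}{3}.
Integral = F(5/2) - F(0) = \frac{5}{3} - \frac{5 e^{\frac{5}{2}}}{3}.

Antiderivative: F(s) = - \frac{5 e^{s}}{3}; value = \frac{5}{3} - \frac{5 e^{\frac{5}{2}}}{3}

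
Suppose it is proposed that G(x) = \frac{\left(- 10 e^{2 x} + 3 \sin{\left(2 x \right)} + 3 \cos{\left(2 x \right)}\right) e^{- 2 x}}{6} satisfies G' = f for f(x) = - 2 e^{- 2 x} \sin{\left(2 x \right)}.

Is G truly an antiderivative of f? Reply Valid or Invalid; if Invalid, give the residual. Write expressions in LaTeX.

d/dx[G] = - 2 e^{- 2 x} \sin{\left(2 x \right)}
This equals f(x) exactly, so the claim holds.

Valid - differentiating G returns exactly f.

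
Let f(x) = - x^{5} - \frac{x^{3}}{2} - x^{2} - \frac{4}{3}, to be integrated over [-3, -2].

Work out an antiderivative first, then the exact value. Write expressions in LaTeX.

Antiderivative: F(x) = - \frac{x^{6}}{6} - \frac{x^{4}}{8} - \frac{x^{3}}{3} - \frac{4 x}{3}; value = \frac{2671}{24}

Integrate term by term and add the pieces.
F(x) = - \frac{x^{6}}{6} - \frac{x^{4}}{8} - \frac{x^{3}}{3} - \frac{4 x}{3} is an antiderivative of f.
Check: d/dx[- \frac{x^{6}}{6} - \frac{x^{4}}{8} - \frac{x^{3}}{3} - \frac{4 x}{3}] = - x^{5} - \frac{x^{3}}{2} - x^{2} - \frac{4}{3} = f(x).
F(-2) = - \frac{22}{3}; F(-3) = - \frac{949}{8}.
Integral = F(-2) - F(-3) = \frac{2671}{24}.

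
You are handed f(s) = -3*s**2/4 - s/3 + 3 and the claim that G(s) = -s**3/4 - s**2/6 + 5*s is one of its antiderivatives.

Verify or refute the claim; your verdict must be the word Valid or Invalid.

d/ds[G] = -3*s**2/4 - s/3 + 5
d/ds[G] - f(s) = 2 != 0.

Invalid: d/ds[G] - f = 2, which is not 0.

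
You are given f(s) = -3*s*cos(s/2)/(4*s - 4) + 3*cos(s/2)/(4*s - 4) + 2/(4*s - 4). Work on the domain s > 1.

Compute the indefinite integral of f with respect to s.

The integrand splits into summands that can be handled one at a time.
Check: d/ds[log(s - 1)/2 - 3*sin(s/2)/2] = (-3*s*cos(s/2) + 3*cos(s/2) + 2)/(4*s - 4), which equals f(s).

F(s) = log(s - 1)/2 - 3*sin(s/2)/2 + C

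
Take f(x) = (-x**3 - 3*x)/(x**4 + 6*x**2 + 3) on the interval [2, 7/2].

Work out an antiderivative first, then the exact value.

f matches the chain-rule pattern g'(h)*h' with inner function h(x) = x**4/2 + 3*x**2 + 3/2; substituting u = h(x) collapses the integral.
F(x) = -log(x**4/2 + 3*x**2 + 3/2)/4 is an antiderivative of f.
Check: d/dx[-log(x**4/2 + 3*x**2 + 3/2)/4] = (-x**3 - 3*x)/(x**4 + 6*x**2 + 3) = f(x).
F(7/2) = -log(3625/32)/4; F(2) = -log(43/2)/4.
Integral = F(7/2) - F(2) = -log(3625/32)/4 + log(43/2)/4.

Antiderivative: F(x) = -log(x**4/2 + 3*x**2 + 3/2)/4; value = -log(3625/32)/4 + log(43/2)/4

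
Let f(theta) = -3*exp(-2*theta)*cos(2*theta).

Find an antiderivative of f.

Whatever form F(theta) takes, F'(theta) = f(theta) is non-negotiable.
Check: d/dtheta[(-3*sin(2*theta) + 3*cos(2*theta))*exp(-2*theta)/4] = -3*exp(-2*theta)*cos(2*theta) = f(theta).

An antiderivative is F(theta) = (-3*sin(2*theta) + 3*cos(2*theta))*exp(-2*theta)/4.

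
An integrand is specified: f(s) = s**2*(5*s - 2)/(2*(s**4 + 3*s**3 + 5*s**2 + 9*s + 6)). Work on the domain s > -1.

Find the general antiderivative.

F(s) = -7*log(s + 1)/8 + 24*log(s + 2)/7 - 3*log(s**2 + 3)/112 - 47*sqrt(3)*atan(sqrt(3)*s/3)/56 + C

Factor the denominator (2*(s + 1)*(s + 2)*(s**2 + 3)) and decompose: f = -3*(s + 47)/(56*(s**2 + 3)) + 24/(7*(s + 2)) - 7/(8*(s + 1)); each piece integrates to a log, atan, or power term.
Check: d/ds[-7*log(s + 1)/8 + 24*log(s + 2)/7 - 3*log(s**2 + 3)/112 - 47*sqrt(3)*atan(sqrt(3)*s/3)/56] = (5*s**3 - 2*s**2)/(2*s**4 + 6*s**3 + 10*s**2 + 18*s + 12), which equals f(s).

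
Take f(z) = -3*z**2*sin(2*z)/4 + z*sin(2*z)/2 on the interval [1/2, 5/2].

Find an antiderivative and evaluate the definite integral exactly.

Antiderivative: F(z) = 3*z**2*cos(2*z)/8 - 3*z*sin(2*z)/8 - z*cos(2*z)/4 + sin(2*z)/8 - 3*cos(2*z)/16; value = sin(1)/16 + 7*cos(1)/32 + 49*cos(5)/32 - 13*sin(5)/16

Integrate term by term and add the pieces.
F(z) = 3*z**2*cos(2*z)/8 - 3*z*sin(2*z)/8 - z*cos(2*z)/4 + sin(2*z)/8 - 3*cos(2*z)/16 is an antiderivative of f.
Check: d/dz[3*z**2*cos(2*z)/8 - 3*z*sin(2*z)/8 - z*cos(2*z)/4 + sin(2*z)/8 - 3*cos(2*z)/16] = -3*z**2*sin(2*z)/4 + z*sin(2*z)/2 = f(z).
F(5/2) = 49*cos(5)/32 - 13*sin(5)/16; F(1/2) = -7*cos(1)/32 - sin(1)/16.
Integral = F(5/2) - F(1/2) = sin(1)/16 + 7*cos(1)/32 + 49*cos(5)/32 - 13*sin(5)/16.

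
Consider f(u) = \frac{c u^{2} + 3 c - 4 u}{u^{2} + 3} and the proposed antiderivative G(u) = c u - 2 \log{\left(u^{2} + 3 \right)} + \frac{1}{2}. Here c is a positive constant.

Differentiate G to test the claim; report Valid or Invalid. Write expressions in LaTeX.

d/du[G] = \frac{c u^{2} + 3 c - 4 u}{u^{2} + 3}
This equals f(u) exactly, so the claim holds.

Valid. The derivative of G reproduces f.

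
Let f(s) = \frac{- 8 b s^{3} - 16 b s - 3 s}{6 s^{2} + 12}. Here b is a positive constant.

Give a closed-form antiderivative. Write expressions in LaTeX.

An antiderivative is F(s) = - \frac{2 b s^{2}}{3} - \frac{\log{\left(\frac{s^{2}}{2} + 1 \right)}}{4}.

Whatever form F(s) takes, F'(s) = f(s) is non-negotiable.
Check: d/ds[- \frac{2 b s^{2}}{3} - \frac{\log{\left(\frac{s^{2}}{2} + 1 \right)}}{4}] = \frac{- 8 b s^{3} - 16 b s - 3 s}{6 s^{2} + 12} = f(s).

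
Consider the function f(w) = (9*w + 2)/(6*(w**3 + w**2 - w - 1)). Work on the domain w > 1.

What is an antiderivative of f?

An antiderivative is F(w) = (11*w*log(w - 1) - 11*w*log(w + 1) + 11*log(w - 1) - 11*log(w + 1) - 14)/(24*w + 24).

Factor the denominator (6*(w - 1)*(w + 1)**2) and decompose: f = -11/(24*(w + 1)) + 7/(12*(w + 1)**2) + 11/(24*(w - 1)); each piece integrates to a log, atan, or power term.
Check: d/dw[(11*w*log(w - 1) - 11*w*log(w + 1) + 11*log(w - 1) - 11*log(w + 1) - 14)/(24*w + 24)] = (9*w + 2)/(6*w**3 + 6*w**2 - 6*w - 6), which equals f(w).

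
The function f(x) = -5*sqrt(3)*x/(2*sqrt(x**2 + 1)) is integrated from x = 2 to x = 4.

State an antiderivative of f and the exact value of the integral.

The substitution u = 3*x**2 + 3 works: f is exactly (dF/du)*(du/dx) for that inner function.
F(x) = -5*sqrt(3)*sqrt(x**2 + 1)/2 is an antiderivative of f.
Check: d/dx[-5*sqrt(3)*sqrt(x**2 + 1)/2] = -5*sqrt(3)*x/(2*sqrt(x**2 + 1)) = f(x).
F(4) = -5*sqrt(51)/2; F(2) = -5*sqrt(15)/2.
Integral = F(4) - F(2) = -5*sqrt(51)/2 + 5*sqrt(15)/2.

Antiderivative: F(x) = -5*sqrt(3)*sqrt(x**2 + 1)/2; value = -5*sqrt(51)/2 + 5*sqrt(15)/2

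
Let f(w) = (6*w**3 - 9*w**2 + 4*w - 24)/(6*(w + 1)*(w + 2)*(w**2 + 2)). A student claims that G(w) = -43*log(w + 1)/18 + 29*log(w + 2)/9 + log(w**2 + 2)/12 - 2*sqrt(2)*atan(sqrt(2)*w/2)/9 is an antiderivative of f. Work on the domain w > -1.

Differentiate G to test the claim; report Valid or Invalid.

d/dw[G] = (6*w**3 - 9*w**2 + 4*w - 24)/(6*w**4 + 18*w**3 + 24*w**2 + 36*w + 24)
This equals f(w) exactly, so the claim holds.

Valid - differentiating G returns exactly f.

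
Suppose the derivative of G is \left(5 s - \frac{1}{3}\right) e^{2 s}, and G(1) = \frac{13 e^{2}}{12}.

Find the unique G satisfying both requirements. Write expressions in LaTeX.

Recognize the product-rule pattern: G'(s) = u'v + uv' with u = \frac{5 s}{2} - \frac{17}{12}, v = e^{2 s}, so integration by parts undoes it.
A general antiderivative is \frac{\left(30 s - 17\right) e^{2 s}}{12} + C.
The condition gives C = \frac{13 e^{2}}{12} - (\frac{13 e^{2}}{12}) = 0.
So G(s) = \frac{\left(30 s - 17\right) e^{2 s}}{12}.
Check: d/ds[\frac{\left(30 s - 17\right) e^{2 s}}{12}] = 5 s e^{2 s} - \frac{e^{2 s}}{3}, which equals G'(s).

G(s) = \frac{\left(30 s - 17\right) e^{2 s}}{12}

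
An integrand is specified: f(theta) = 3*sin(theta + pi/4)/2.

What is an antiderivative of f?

An antiderivative is F(theta) = -3*cos(theta + pi/4)/2.

Differentiate the proposed F(theta) back; it has to land on f(theta) exactly.
Check: d/dtheta[-3*cos(theta + pi/4)/2] = 3*sin(theta + pi/4)/2 = f(theta).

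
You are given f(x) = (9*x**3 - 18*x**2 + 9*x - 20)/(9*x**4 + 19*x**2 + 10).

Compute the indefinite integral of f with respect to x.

F(x) = log(3*x**2/2 + 5/3)/2 - 2*atan(x) + C

Differentiate the proposed F(x) back; it has to land on f(x) exactly.
Check: d/dx[log(3*x**2/2 + 5/3)/2 - 2*atan(x)] = (9*x**3 - 18*x**2 + 9*x - 20)/(9*x**4 + 19*x**2 + 10) = f(x).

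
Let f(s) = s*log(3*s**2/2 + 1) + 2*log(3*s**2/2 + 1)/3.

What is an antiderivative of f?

An antiderivative is F(s) = (-9*s**2 + 3*s*(3*s + 4)*log(3*s**2/2 + 1) - 24*s + 6*log(s**2 + 2/3) + 8*sqrt(6)*atan(sqrt(6)*s/2))/18.

The integrand splits into summands that can be handled one at a time.
Check: d/ds[(-9*s**2 + 3*s*(3*s + 4)*log(3*s**2/2 + 1) - 24*s + 6*log(s**2 + 2/3) + 8*sqrt(6)*atan(sqrt(6)*s/2))/18] = s*log(3*s**2/2 + 1) + 2*log(3*s**2/2 + 1)/3 = f(s).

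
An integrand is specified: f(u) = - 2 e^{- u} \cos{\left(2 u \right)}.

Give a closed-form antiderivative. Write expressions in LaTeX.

An antiderivative is F(u) = \frac{2 \left(- 2 \sin{\left(2 u \right)} + \cos{\left(2 u \right)}\right) e^{- u}}{5}.

For F(u) to be correct the identity F'(u) - f(u) = 0 must hold.
Check: d/du[\frac{2 \left(- 2 \sin{\left(2 u \right)} + \cos{\left(2 u \right)}\right) e^{- u}}{5}] = - 2 e^{- u} \cos{\left(2 u \right)} = f(u).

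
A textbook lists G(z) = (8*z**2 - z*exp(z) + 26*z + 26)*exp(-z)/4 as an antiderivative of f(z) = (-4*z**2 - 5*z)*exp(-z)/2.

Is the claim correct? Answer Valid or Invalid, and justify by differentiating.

d/dz[G] = (-8*z**2 - 10*z - exp(z))*exp(-z)/4
d/dz[G] - f(z) = -1/4 != 0.

Invalid: d/dz[G] - f = -1/4, which is not 0.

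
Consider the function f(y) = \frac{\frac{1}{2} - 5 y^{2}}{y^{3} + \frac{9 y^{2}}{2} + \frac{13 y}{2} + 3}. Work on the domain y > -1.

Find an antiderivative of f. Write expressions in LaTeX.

An antiderivative is F(y) = - 9 \log{\left(y + 1 \right)} + 43 \log{\left(y + \frac{3}{2} \right)} - 39 \log{\left(y + 2 \right)}.

The denominator factors as \left(y + 1\right) \left(y + 2\right) \left(2 y + 3\right); partial fractions split f into directly integrable pieces: \frac{86}{2 y + 3} - \frac{39}{y + 2} - \frac{9}{y + 1}.
Check: d/dy[- 9 \log{\left(y + 1 \right)} + 43 \log{\left(y + \frac{3}{2} \right)} - 39 \log{\left(y + 2 \right)}] = \frac{1 - 10 y^{2}}{2 y^{3} + 9 y^{2} + 13 y + 6}, which equals f(y).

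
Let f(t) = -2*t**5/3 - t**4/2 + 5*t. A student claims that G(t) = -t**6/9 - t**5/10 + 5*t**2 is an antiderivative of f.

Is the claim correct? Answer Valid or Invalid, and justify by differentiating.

Invalid: d/dt[G] - f = 5*t, which is not 0.

d/dt[G] = -2*t**5/3 - t**4/2 + 10*t
d/dt[G] - f(t) = 5*t != 0.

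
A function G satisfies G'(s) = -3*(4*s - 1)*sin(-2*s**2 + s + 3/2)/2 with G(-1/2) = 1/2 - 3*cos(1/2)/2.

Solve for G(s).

G'(s) matches the chain-rule pattern g'(h)*h' with inner function h(s) = -2*s**2 + s + 3/2; substituting u = h(s) collapses the integral.
A general antiderivative is -3*cos(-2*s**2 + s + 3/2)/2 + C.
The condition gives C = 1/2 - 3*cos(1/2)/2 - (-3*cos(1/2)/2) = 1/2.
So G(s) = -(3*cos(-2*s**2 + s + 3/2) - 1)/2.
Check: d/ds[-(3*cos(-2*s**2 + s + 3/2) - 1)/2] = -6*s*sin(-2*s**2 + s + 3/2) + 3*sin(-2*s**2 + s + 3/2)/2, which equals G'(s).

G(s) = -(3*cos(-2*s**2 + s + 3/2) - 1)/2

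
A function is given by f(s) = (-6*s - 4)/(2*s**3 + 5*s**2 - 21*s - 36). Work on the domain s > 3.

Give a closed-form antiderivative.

The denominator factors as (s - 3)*(s + 4)*(2*s + 3); partial fractions split f into directly integrable pieces: -4/(9*(2*s + 3)) + 4/(7*(s + 4)) - 22/(63*(s - 3)).
Check: d/ds[-22*log(s - 3)/63 - 2*log(s + 3/2)/9 + 4*log(s + 4)/7] = (-6*s - 4)/(2*s**3 + 5*s**2 - 21*s - 36) = f(s).

An antiderivative is F(s) = -22*log(s - 3)/63 - 2*log(s + 3/2)/9 + 4*log(s + 4)/7.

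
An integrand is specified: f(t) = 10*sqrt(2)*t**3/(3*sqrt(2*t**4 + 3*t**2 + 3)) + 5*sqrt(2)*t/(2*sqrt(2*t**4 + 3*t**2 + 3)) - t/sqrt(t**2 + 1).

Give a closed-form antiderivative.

The integrand splits into summands that can be handled one at a time.
Check: d/dt[(-6*sqrt(t**2 + 1) + 5*sqrt(2)*sqrt(2*t**4 + 3*t**2 + 3))/6] = (20*sqrt(2)*t**3*sqrt(t**2 + 1) + 15*sqrt(2)*t*sqrt(t**2 + 1) - 6*t*sqrt(2*t**4 + 3*t**2 + 3))/(6*sqrt(t**2 + 1)*sqrt(2*t**4 + 3*t**2 + 3)), which equals f(t).

An antiderivative is F(t) = (-6*sqrt(t**2 + 1) + 5*sqrt(2)*sqrt(2*t**4 + 3*t**2 + 3))/6.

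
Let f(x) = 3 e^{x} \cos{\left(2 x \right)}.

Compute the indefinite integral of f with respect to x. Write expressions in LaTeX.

Check any antiderivative F(x) by computing F'(x) and comparing it with f(x).
Check: d/dx[\frac{3 \left(2 \sin{\left(2 x \right)} + \cos{\left(2 x \right)}\right) e^{x}}{5}] = 3 e^{x} \cos{\left(2 x \right)} = f(x).

F(x) = \frac{3 \left(2 \sin{\left(2 x \right)} + \cos{\left(2 x \right)}\right) e^{x}}{5} + C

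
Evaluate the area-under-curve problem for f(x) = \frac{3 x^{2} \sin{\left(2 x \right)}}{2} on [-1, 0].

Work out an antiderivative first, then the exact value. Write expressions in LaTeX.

A candidate is checked by its d/dx: the result must match f(x).
F(x) = - \frac{3 x^{2} \cos{\left(2 x \right)}}{4} + \frac{3 x \sin{\left(2 x \right)}}{4} + \frac{3 \cos{\left(2 x \right)}}{8} is an antiderivative of f.
Check: d/dx[- \frac{3 x^{2} \cos{\left(2 x \right)}}{4} + \frac{3 x \sin{\left(2 x \right)}}{4} + \frac{3 \cos{\left(2 x \right)}}{8}] = \frac{3 x^{2} \sin{\left(2 x \right)}}{2} = f(x).
F(0) = \frac{3}{8}; F(-1) = - \frac{3 \cos{\left(2 \right)}}{8} + \frac{3 \sin{\left(2 \right)}}{4}.
Integral = F(0) - F(-1) = - \frac{3 \sin{\left(2 \right)}}{4} + \frac{3 \cos{\left(2 \right)}}{8} + \frac{3}{8}.

Antiderivative: F(x) = - \frac{3 x^{2} \cos{\left(2 x \right)}}{4} + \frac{3 x \sin{\left(2 x \right)}}{4} + \frac{3 \cos{\left(2 x \right)}}{8}; value = - \frac{3 \sin{\left(2 \right)}}{4} + \frac{3 \cos{\left(2 \right)}}{8} + \frac{3}{8}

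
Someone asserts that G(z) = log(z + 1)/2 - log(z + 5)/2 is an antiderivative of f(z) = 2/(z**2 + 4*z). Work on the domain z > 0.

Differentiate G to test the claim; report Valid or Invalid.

d/dz[G] = 2/(z**2 + 6*z + 5)
d/dz[G] - f(z) = (-4*z - 10)/(z**4 + 10*z**3 + 29*z**2 + 20*z) != 0.

Invalid: d/dz[G] - f = (-4*z - 10)/(z**4 + 10*z**3 + 29*z**2 + 20*z), which is not 0.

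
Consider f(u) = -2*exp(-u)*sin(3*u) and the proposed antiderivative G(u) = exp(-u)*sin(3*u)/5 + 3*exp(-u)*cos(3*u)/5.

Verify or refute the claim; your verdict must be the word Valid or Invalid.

Valid. The derivative of G reproduces f.

d/du[G] = -2*exp(-u)*sin(3*u)
This equals f(u) exactly, so the claim holds.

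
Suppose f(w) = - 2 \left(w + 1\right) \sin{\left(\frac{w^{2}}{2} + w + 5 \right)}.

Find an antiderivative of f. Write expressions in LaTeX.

The substitution u = \frac{w^{2}}{2} + w + 5 works: f is exactly (dF/du)*(du/dw) for that inner function.
Check: d/dw[2 \cos{\left(\frac{w^{2}}{2} + w + 5 \right)}] = - 2 w \sin{\left(\frac{w^{2}}{2} + w + 5 \right)} - 2 \sin{\left(\frac{w^{2}}{2} + w + 5 \right)}, which equals f(w).

An antiderivative is F(w) = 2 \cos{\left(\frac{w^{2}}{2} + w + 5 \right)}.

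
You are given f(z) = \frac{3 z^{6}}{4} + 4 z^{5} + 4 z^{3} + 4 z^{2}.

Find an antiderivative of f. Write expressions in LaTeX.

An antiderivative is F(z) = \frac{z^{3} \left(9 z^{4} + 56 z^{3} + 84 z + 112\right)}{84}.

Integrate term by term and add the pieces.
Check: d/dz[\frac{z^{3} \left(9 z^{4} + 56 z^{3} + 84 z + 112\right)}{84}] = \frac{3 z^{6}}{4} + 4 z^{5} + 4 z^{3} + 4 z^{2} = f(z).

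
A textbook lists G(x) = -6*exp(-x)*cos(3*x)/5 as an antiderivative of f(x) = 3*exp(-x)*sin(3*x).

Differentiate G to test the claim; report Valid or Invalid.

Invalid: d/dx[G] - f = (3*sin(3*x) + 6*cos(3*x))*exp(-x)/5, which is not 0.

d/dx[G] = (18*sin(3*x) + 6*cos(3*x))*exp(-x)/5
d/dx[G] - f(x) = (3*sin(3*x) + 6*cos(3*x))*exp(-x)/5 != 0.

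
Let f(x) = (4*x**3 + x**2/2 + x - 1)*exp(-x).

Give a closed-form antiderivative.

An antiderivative is F(x) = (-8*x**3 - 25*x**2 - 52*x - 50)*exp(-x)/2.

Recognize the product-rule pattern: f = u'v + uv' with u = -4*x**3 - 25*x**2/2 - 26*x - 25, v = exp(-x), so integration by parts undoes it.
Check: d/dx[(-8*x**3 - 25*x**2 - 52*x - 50)*exp(-x)/2] = (8*x**3 + x**2 + 2*x - 2)*exp(-x)/2, which equals f(x).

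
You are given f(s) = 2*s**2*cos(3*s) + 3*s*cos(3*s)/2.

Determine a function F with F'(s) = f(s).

Integrate term by term and add the pieces.
Check: d/ds[2*s**2*sin(3*s)/3 + s*sin(3*s)/2 + 4*s*cos(3*s)/9 - 4*sin(3*s)/27 + cos(3*s)/6] = 2*s**2*cos(3*s) + 3*s*cos(3*s)/2 = f(s).

An antiderivative is F(s) = 2*s**2*sin(3*s)/3 + s*sin(3*s)/2 + 4*s*cos(3*s)/9 - 4*sin(3*s)/27 + cos(3*s)/6.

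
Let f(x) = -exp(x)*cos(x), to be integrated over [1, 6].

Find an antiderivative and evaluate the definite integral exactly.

Antiderivative: F(x) = -exp(x)*sin(x)/2 - exp(x)*cos(x)/2; value = -exp(6)*cos(6)/2 + exp(1)*cos(1)/2 + exp(1)*sin(1)/2 - exp(6)*sin(6)/2

A first test for any F(x): its x-derivative must equal f(x) identically.
F(x) = -exp(x)*sin(x)/2 - exp(x)*cos(x)/2 is an antiderivative of f.
Check: d/dx[-exp(x)*sin(x)/2 - exp(x)*cos(x)/2] = -exp(x)*cos(x) = f(x).
F(6) = -exp(6)*cos(6)/2 - exp(6)*sin(6)/2; F(1) = -exp(1)*sin(1)/2 - exp(1)*cos(1)/2.
Integral = F(6) - F(1) = -exp(6)*cos(6)/2 + exp(1)*cos(1)/2 + exp(1)*sin(1)/2 - exp(6)*sin(6)/2.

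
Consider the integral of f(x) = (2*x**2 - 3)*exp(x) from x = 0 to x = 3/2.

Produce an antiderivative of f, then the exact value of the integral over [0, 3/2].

Recognize the product-rule pattern: f = u'v + uv' with u = 2*x**2 - 4*x + 1, v = exp(x), so integration by parts undoes it.
F(x) = 2*x**2*exp(x) - 4*x*exp(x) + exp(x) is an antiderivative of f.
Check: d/dx[2*x**2*exp(x) - 4*x*exp(x) + exp(x)] = 2*x**2*exp(x) - 3*exp(x), which equals f(x).
F(3/2) = -exp(3/2)/2; F(0) = 1.
Integral = F(3/2) - F(0) = -exp(3/2)/2 - 1.

Antiderivative: F(x) = 2*x**2*exp(x) - 4*x*exp(x) + exp(x); value = -exp(3/2)/2 - 1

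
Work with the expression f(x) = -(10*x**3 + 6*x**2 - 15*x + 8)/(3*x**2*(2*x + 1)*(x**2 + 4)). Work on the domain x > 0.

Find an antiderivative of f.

Factor the denominator (3*x**2*(2*x + 1)*(x**2 + 4)) and decompose: f = -(23*x + 456)/(204*(x**2 + 4)) - 84/(17*(2*x + 1)) + 31/(12*x) - 2/(3*x**2); each piece integrates to a log, atan, or power term.
Check: d/dx[(1054*x*log(x) - 1008*x*log(x + 1/2) - 23*x*log(x**2 + 4) - 456*x*atan(x/2) + 272)/(408*x)] = (-10*x**3 - 6*x**2 + 15*x - 8)/(6*x**5 + 3*x**4 + 24*x**3 + 12*x**2), which equals f(x).

An antiderivative is F(x) = (1054*x*log(x) - 1008*x*log(x + 1/2) - 23*x*log(x**2 + 4) - 456*x*atan(x/2) + 272)/(408*x).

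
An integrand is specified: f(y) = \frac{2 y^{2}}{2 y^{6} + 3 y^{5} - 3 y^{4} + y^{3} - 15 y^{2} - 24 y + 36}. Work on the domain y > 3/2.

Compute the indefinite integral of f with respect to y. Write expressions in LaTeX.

The denominator factors as \left(y - 1\right) \left(y + 2\right)^{2} \left(2 y - 3\right) \left(y^{2} + 3\right); partial fractions split f into directly integrable pieces: - \frac{17 y + 57}{686 \left(y^{2} + 3\right)} + \frac{48}{343 \left(2 y - 3\right)} + \frac{32}{3087 \left(y + 2\right)} + \frac{8}{147 \left(y + 2\right)^{2}} - \frac{1}{18 \left(y - 1\right)}.
Check: d/dy[\frac{24 \log{\left(y - \frac{3}{2} \right)}}{343} - \frac{\log{\left(y - 1 \right)}}{18} + \frac{32 \log{\left(y + 2 \right)}}{3087} - \frac{17 \log{\left(y^{2} + 3 \right)}}{1372} - \frac{19 \sqrt{3} \operatorname{atan}{\left(\frac{\sqrt{3} y}{3} \right)}}{686} - \frac{8}{147 y + 294}] = \frac{2 y^{2}}{2 y^{6} + 3 y^{5} - 3 y^{4} + y^{3} - 15 y^{2} - 24 y + 36} = f(y).

F(y) = \frac{24 \log{\left(y - \frac{3}{2} \right)}}{343} - \frac{\log{\left(y - 1 \right)}}{18} + \frac{32 \log{\left(y + 2 \right)}}{3087} - \frac{17 \log{\left(y^{2} + 3 \right)}}{1372} - \frac{19 \sqrt{3} \operatorname{atan}{\left(\frac{\sqrt{3} y}{3} \right)}}{686} - \frac{8}{147 y + 294} + C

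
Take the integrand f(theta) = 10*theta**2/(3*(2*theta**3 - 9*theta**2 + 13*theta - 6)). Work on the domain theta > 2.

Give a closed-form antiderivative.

Factor the denominator (3*(theta - 2)*(theta - 1)*(2*theta - 3)) and decompose: f = -30/(2*theta - 3) + 10/(3*(theta - 1)) + 40/(3*(theta - 2)); each piece integrates to a log, atan, or power term.
Check: d/dtheta[5*(8*log(theta - 2) - 9*log(theta - 3/2) + 2*log(theta - 1))/3] = 10*theta**2/(6*theta**3 - 27*theta**2 + 39*theta - 18), which equals f(theta).

An antiderivative is F(theta) = 5*(8*log(theta - 2) - 9*log(theta - 3/2) + 2*log(theta - 1))/3.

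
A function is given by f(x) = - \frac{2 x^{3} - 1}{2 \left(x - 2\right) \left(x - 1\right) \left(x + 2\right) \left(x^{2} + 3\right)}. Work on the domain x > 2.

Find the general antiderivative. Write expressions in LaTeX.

F(x) = - \frac{15 \log{\left(x - 2 \right)}}{56} + \frac{\log{\left(x - 1 \right)}}{24} + \frac{17 \log{\left(x + 2 \right)}}{168} + \frac{\log{\left(x^{2} + 3 \right)}}{16} - \frac{17 \sqrt{3} \operatorname{atan}{\left(\frac{\sqrt{3} x}{3} \right)}}{168} + C

The denominator factors as 2 \left(x - 2\right) \left(x - 1\right) \left(x + 2\right) \left(x^{2} + 3\right); partial fractions split f into directly integrable pieces: \frac{7 x - 17}{56 \left(x^{2} + 3\right)} + \frac{17}{168 \left(x + 2\right)} + \frac{1}{24 \left(x - 1\right)} - \frac{15}{56 \left(x - 2\right)}.
Check: d/dx[- \frac{15 \log{\left(x - 2 \right)}}{56} + \frac{\log{\left(x - 1 \right)}}{24} + \frac{17 \log{\left(x + 2 \right)}}{168} + \frac{\log{\left(x^{2} + 3 \right)}}{16} - \frac{17 \sqrt{3} \operatorname{atan}{\left(\frac{\sqrt{3} x}{3} \right)}}{168}] = \frac{1 - 2 x^{3}}{2 x^{5} - 2 x^{4} - 2 x^{3} + 2 x^{2} - 24 x + 24}, which equals f(x).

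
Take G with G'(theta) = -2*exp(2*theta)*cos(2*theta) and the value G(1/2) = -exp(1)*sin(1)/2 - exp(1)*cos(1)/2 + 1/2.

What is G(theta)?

Check a candidate G(theta) by differentiating: d/dtheta[G] must match the given G'(theta).
A general antiderivative is -exp(2*theta)*sin(2*theta)/2 - exp(2*theta)*cos(2*theta)/2 + C.
The condition gives C = -exp(1)*sin(1)/2 - exp(1)*cos(1)/2 + 1/2 - (-exp(1)*sin(1)/2 - exp(1)*cos(1)/2) = 1/2.
So G(theta) = (-exp(2*theta)*sin(2*theta) - exp(2*theta)*cos(2*theta) + 1)/2.
Check: d/dtheta[(-exp(2*theta)*sin(2*theta) - exp(2*theta)*cos(2*theta) + 1)/2] = -2*exp(2*theta)*cos(2*theta) = G'(theta).

G(theta) = (-exp(2*theta)*sin(2*theta) - exp(2*theta)*cos(2*theta) + 1)/2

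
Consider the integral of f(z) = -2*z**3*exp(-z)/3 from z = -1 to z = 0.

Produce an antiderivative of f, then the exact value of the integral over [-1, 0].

Antiderivative: F(z) = 2*(z**3 + 3*z**2 + 6*z + 6)*exp(-z)/3; value = 4 - 4*exp(1)/3

f has the shape u'v + uv' for u = 2*z**3/3 + 2*z**2 + 4*z + 4 and v = exp(-z) — it is the derivative of the product u*v.
F(z) = 2*(z**3 + 3*z**2 + 6*z + 6)*exp(-z)/3 is an antiderivative of f.
Check: d/dz[2*(z**3 + 3*z**2 + 6*z + 6)*exp(-z)/3] = -2*z**3*exp(-z)/3 = f(z).
F(0) = 4; F(-1) = 4*exp(1)/3.
Integral = F(0) - F(-1) = 4 - 4*exp(1)/3.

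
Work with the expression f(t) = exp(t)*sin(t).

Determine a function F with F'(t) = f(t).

An antiderivative is F(t) = exp(t)*sin(t)/2 - exp(t)*cos(t)/2.

A candidate is checked by its d/dt: the result must match f(t).
Check: d/dt[exp(t)*sin(t)/2 - exp(t)*cos(t)/2] = exp(t)*sin(t) = f(t).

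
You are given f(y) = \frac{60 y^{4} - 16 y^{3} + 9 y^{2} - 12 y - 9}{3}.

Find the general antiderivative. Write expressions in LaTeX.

F(y) = 4 y^{5} - \frac{4 y^{4}}{3} + y^{3} - 2 y^{2} - 3 y + C

Differentiate the proposed F(y) back; it has to land on f(y) exactly.
Check: d/dy[4 y^{5} - \frac{4 y^{4}}{3} + y^{3} - 2 y^{2} - 3 y] = 20 y^{4} - \frac{16 y^{3}}{3} + 3 y^{2} - 4 y - 3, which equals f(y).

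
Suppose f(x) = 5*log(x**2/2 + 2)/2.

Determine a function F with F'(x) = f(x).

An antiderivative is F(x) = 5*x*log(x**2/2 + 2)/2 - 5*x + 10*atan(x/2).

Recover f(x) by differentiating a candidate F(x); any mismatch rules it out.
Check: d/dx[5*x*log(x**2/2 + 2)/2 - 5*x + 10*atan(x/2)] = 5*log(x**2/2 + 2)/2 = f(x).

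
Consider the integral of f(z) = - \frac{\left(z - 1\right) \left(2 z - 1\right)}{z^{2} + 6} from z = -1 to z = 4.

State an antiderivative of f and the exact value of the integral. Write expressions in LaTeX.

Antiderivative: F(z) = - 2 z + \frac{3 \log{\left(z^{2} + 6 \right)}}{2} + \frac{11 \sqrt{6} \operatorname{atan}{\left(\frac{\sqrt{6} z}{6} \right)}}{6}; value = -10 - \frac{3 \log{\left(7 \right)}}{2} + \frac{11 \sqrt{6} \operatorname{atan}{\left(\frac{\sqrt{6}}{6} \right)}}{6} + \frac{11 \sqrt{6} \operatorname{atan}{\left(\frac{2 \sqrt{6}}{3} \right)}}{6} + \frac{3 \log{\left(22 \right)}}{2}

Recover f(z) by differentiating a candidate F(z); any mismatch rules it out.
F(z) = - 2 z + \frac{3 \log{\left(z^{2} + 6 \right)}}{2} + \frac{11 \sqrt{6} \operatorname{atan}{\left(\frac{\sqrt{6} z}{6} \right)}}{6} is an antiderivative of f.
Check: d/dz[- 2 z + \frac{3 \log{\left(z^{2} + 6 \right)}}{2} + \frac{11 \sqrt{6} \operatorname{atan}{\left(\frac{\sqrt{6} z}{6} \right)}}{6}] = \frac{- 2 z^{2} + 3 z - 1}{z^{2} + 6}, which equals f(z).
F(4) = -8 + \frac{11 \sqrt{6} \operatorname{atan}{\left(\frac{2 \sqrt{6}}{3} \right)}}{6} + \frac{3 \log{\left(22 \right)}}{2}; F(-1) = - \frac{11 \sqrt{6} \operatorname{atan}{\left(\frac{\sqrt{6}}{6} \right)}}{6} + 2 + \frac{3 \log{\left(7 \right)}}{2}.
Integral = F(4) - F(-1) = -10 - \frac{3 \log{\left(7 \right)}}{2} + \frac{11 \sqrt{6} \operatorname{atan}{\left(\frac{\sqrt{6}}{6} \right)}}{6} + \frac{11 \sqrt{6} \operatorname{atan}{\left(\frac{2 \sqrt{6}}{3} \right)}}{6} + \frac{3 \log{\left(22 \right)}}{2}.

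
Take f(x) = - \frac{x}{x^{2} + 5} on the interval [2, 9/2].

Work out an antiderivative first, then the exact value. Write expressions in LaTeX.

f matches the chain-rule pattern g'(h)*h' with inner function h(x) = x^{2} + 5; substituting u = h(x) collapses the integral.
F(x) = - \frac{\log{\left(x^{2} + 5 \right)}}{2} is an antiderivative of f.
Check: d/dx[- \frac{\log{\left(x^{2} + 5 \right)}}{2}] = - \frac{x}{x^{2} + 5} = f(x).
F(9/2) = - \frac{\log{\left(\frac{101}{4} \right)}}{2}; F(2) = - \frac{\log{\left(9 \right)}}{2}.
Integral = F(9/2) - F(2) = - \frac{\log{\left(\frac{101}{4} \right)}}{2} + \frac{\log{\left(9 \right)}}{2}.

Antiderivative: F(x) = - \frac{\log{\left(x^{2} + 5 \right)}}{2}; value = - \frac{\log{\left(\frac{101}{4} \right)}}{2} + \frac{\log{\left(9 \right)}}{2}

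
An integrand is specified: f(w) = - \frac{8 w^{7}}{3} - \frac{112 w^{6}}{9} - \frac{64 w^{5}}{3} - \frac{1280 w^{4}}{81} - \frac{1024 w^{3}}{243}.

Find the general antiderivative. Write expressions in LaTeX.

f matches the chain-rule pattern g'(h)*h' with inner function h(w) = - w^{2} - \frac{4 w}{3}; substituting u = h(w) collapses the integral.
Check: d/dw[- \frac{w^{8}}{3} - \frac{16 w^{7}}{9} - \frac{32 w^{6}}{9} - \frac{256 w^{5}}{81} - \frac{256 w^{4}}{243}] = - \frac{8 w^{7}}{3} - \frac{112 w^{6}}{9} - \frac{64 w^{5}}{3} - \frac{1280 w^{4}}{81} - \frac{1024 w^{3}}{243} = f(w).

F(w) = - \frac{w^{8}}{3} - \frac{16 w^{7}}{9} - \frac{32 w^{6}}{9} - \frac{256 w^{5}}{81} - \frac{256 w^{4}}{243} + C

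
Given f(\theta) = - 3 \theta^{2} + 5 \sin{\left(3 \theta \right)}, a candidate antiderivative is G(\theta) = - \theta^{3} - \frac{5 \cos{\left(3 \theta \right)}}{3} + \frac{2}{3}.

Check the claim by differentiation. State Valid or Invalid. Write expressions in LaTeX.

Valid. The derivative of G reproduces f.

d/d\theta[G] = - 3 \theta^{2} + 5 \sin{\left(3 \theta \right)}
This equals f(\theta) exactly, so the claim holds.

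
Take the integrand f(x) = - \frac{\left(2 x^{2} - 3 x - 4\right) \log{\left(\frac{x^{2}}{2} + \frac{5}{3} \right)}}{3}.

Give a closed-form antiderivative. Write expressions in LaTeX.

An antiderivative is F(x) = - \frac{36 x^{3} \log{\left(\frac{x^{2}}{2} + \frac{5}{3} \right)} - 24 x^{3} - 81 x^{2} \log{\left(\frac{x^{2}}{2} + \frac{5}{3} \right)} + 81 x^{2} - 216 x \log{\left(\frac{x^{2}}{2} + \frac{5}{3} \right)} + 672 x - 270 \log{\left(x^{2} + \frac{10}{3} \right)} - 224 \sqrt{30} \operatorname{atan}{\left(\frac{\sqrt{30} x}{10} \right)}}{162}.

For F(x) to be correct the identity F'(x) - f(x) = 0 must hold.
Check: d/dx[- \frac{36 x^{3} \log{\left(\frac{x^{2}}{2} + \frac{5}{3} \right)} - 24 x^{3} - 81 x^{2} \log{\left(\frac{x^{2}}{2} + \frac{5}{3} \right)} + 81 x^{2} - 216 x \log{\left(\frac{x^{2}}{2} + \frac{5}{3} \right)} + 672 x - 270 \log{\left(x^{2} + \frac{10}{3} \right)} - 224 \sqrt{30} \operatorname{atan}{\left(\frac{\sqrt{30} x}{10} \right)}}{162}] = - \frac{2 x^{2} \log{\left(3 x^{2} + 10 \right)}}{3} + \frac{2 x^{2} \log{\left(6 \right)}}{3} + x \log{\left(3 x^{2} + 10 \right)} - x \log{\left(6 \right)} + \frac{4 \log{\left(3 x^{2} + 10 \right)}}{3} - \frac{4 \log{\left(6 \right)}}{3}, which equals f(x).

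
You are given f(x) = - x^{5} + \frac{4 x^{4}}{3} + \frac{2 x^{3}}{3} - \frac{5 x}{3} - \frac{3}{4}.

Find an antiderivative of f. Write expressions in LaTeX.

Integrate term by term and add the pieces.
Check: d/dx[- \frac{x^{6}}{6} + \frac{4 x^{5}}{15} + \frac{x^{4}}{6} - \frac{5 x^{2}}{6} - \frac{3 x}{4}] = - x^{5} + \frac{4 x^{4}}{3} + \frac{2 x^{3}}{3} - \frac{5 x}{3} - \frac{3}{4} = f(x).

An antiderivative is F(x) = - \frac{x^{6}}{6} + \frac{4 x^{5}}{15} + \frac{x^{4}}{6} - \frac{5 x^{2}}{6} - \frac{3 x}{4}.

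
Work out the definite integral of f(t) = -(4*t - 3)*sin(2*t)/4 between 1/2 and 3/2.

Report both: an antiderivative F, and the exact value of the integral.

Antiderivative: F(t) = t*cos(2*t)/2 - sin(2*t)/4 - 3*cos(2*t)/8; value = 3*cos(3)/8 - sin(3)/4 + cos(1)/8 + sin(1)/4

Whatever form F(t) takes, F'(t) = f(t) is non-negotiable.
F(t) = t*cos(2*t)/2 - sin(2*t)/4 - 3*cos(2*t)/8 is an antiderivative of f.
Check: d/dt[t*cos(2*t)/2 - sin(2*t)/4 - 3*cos(2*t)/8] = -t*sin(2*t) + 3*sin(2*t)/4, which equals f(t).
F(3/2) = 3*cos(3)/8 - sin(3)/4; F(1/2) = -sin(1)/4 - cos(1)/8.
Integral = F(3/2) - F(1/2) = 3*cos(3)/8 - sin(3)/4 + cos(1)/8 + sin(1)/4.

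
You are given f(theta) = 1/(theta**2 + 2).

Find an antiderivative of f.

An antiderivative is F(theta) = sqrt(2)*atan(sqrt(2)*theta/2)/2.

Differentiate the proposed F(theta) back; it has to land on f(theta) exactly.
Check: d/dtheta[sqrt(2)*atan(sqrt(2)*theta/2)/2] = 1/(theta**2 + 2) = f(theta).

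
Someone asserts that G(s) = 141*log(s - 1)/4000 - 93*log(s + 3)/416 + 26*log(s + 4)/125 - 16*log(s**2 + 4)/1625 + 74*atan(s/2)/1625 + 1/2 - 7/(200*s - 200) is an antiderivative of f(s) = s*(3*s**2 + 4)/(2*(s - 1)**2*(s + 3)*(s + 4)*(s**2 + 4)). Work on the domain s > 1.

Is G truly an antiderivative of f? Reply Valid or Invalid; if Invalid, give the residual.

Valid. The derivative of G reproduces f.

d/ds[G] = (3*s**3 + 4*s)/(2*s**6 + 10*s**5 + 6*s**4 + 6*s**3 + 16*s**2 - 136*s + 96)
This equals f(s) exactly, so the claim holds.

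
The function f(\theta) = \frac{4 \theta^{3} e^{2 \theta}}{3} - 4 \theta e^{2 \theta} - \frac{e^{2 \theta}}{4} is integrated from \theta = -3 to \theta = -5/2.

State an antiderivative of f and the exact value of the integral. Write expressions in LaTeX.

f has the shape u'v + uv' for u = \frac{2 \theta^{3}}{3} - \theta^{2} - \theta + \frac{3}{8} and v = e^{2 \theta} — it is the derivative of the product u*v.
F(\theta) = \frac{\left(16 \theta^{3} - 24 \theta^{2} - 24 \theta + 9\right) e^{2 \theta}}{24} is an antiderivative of f.
Check: d/d\theta[\frac{\left(16 \theta^{3} - 24 \theta^{2} - 24 \theta + 9\right) e^{2 \theta}}{24}] = \frac{4 \theta^{3} e^{2 \theta}}{3} - 4 \theta e^{2 \theta} - \frac{e^{2 \theta}}{4} = f(\theta).
F(-5/2) = - \frac{331}{24 e^{5}}; F(-3) = - \frac{189}{8 e^{6}}.
Integral = F(-5/2) - F(-3) = - \frac{331}{24 e^{5}} + \frac{189}{8 e^{6}}.

Antiderivative: F(\theta) = \frac{\left(16 \theta^{3} - 24 \theta^{2} - 24 \theta + 9\right) e^{2 \theta}}{24}; value = - \frac{331}{24 e^{5}} + \frac{189}{8 e^{6}}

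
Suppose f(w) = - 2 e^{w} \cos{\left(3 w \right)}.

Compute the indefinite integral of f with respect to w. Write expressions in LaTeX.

F(w) = - \frac{\left(3 \sin{\left(3 w \right)} + \cos{\left(3 w \right)}\right) e^{w}}{5} + C

For F(w) to be correct the identity F'(w) - f(w) = 0 must hold.
Check: d/dw[- \frac{\left(3 \sin{\left(3 w \right)} + \cos{\left(3 w \right)}\right) e^{w}}{5}] = - 2 e^{w} \cos{\left(3 w \right)} = f(w).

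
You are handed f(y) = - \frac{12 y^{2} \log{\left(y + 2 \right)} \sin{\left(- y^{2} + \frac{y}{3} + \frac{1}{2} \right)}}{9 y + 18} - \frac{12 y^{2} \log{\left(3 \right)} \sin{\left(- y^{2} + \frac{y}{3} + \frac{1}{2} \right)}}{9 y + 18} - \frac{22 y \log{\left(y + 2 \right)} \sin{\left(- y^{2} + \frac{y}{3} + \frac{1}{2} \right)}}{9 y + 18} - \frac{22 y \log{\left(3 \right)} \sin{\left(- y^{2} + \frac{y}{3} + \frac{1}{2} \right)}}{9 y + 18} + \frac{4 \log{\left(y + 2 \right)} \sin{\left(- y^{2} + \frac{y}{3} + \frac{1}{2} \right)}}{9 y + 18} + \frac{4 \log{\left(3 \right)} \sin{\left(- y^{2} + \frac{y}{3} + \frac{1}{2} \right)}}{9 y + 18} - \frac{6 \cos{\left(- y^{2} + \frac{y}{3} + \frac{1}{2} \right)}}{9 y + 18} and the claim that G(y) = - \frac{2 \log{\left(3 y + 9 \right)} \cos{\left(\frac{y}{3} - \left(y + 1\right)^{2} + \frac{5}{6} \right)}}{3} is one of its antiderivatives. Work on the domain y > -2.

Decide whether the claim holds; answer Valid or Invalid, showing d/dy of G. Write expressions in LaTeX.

d/dy[G] = \frac{12 y^{2} \log{\left(y + 3 \right)} \sin{\left(y^{2} + \frac{5 y}{3} + \frac{1}{6} \right)} + 12 y^{2} \log{\left(3 \right)} \sin{\left(y^{2} + \frac{5 y}{3} + \frac{1}{6} \right)} + 46 y \log{\left(y + 3 \right)} \sin{\left(y^{2} + \frac{5 y}{3} + \frac{1}{6} \right)} + 46 y \log{\left(3 \right)} \sin{\left(y^{2} + \frac{5 y}{3} + \frac{1}{6} \right)} + 30 \log{\left(y + 3 \right)} \sin{\left(y^{2} + \frac{5 y}{3} + \frac{1}{6} \right)} + 30 \log{\left(3 \right)} \sin{\left(y^{2} + \frac{5 y}{3} + \frac{1}{6} \right)} - 6 \cos{\left(y^{2} + \frac{5 y}{3} + \frac{1}{6} \right)}}{9 y + 27}
d/dy[G] - f(y) = \frac{12 y^{3} \log{\left(y + 2 \right)} \sin{\left(- y^{2} + \frac{y}{3} + \frac{1}{2} \right)} + 12 y^{3} \log{\left(y + 3 \right)} \sin{\left(y^{2} + \frac{5 y}{3} + \frac{1}{6} \right)} + 12 y^{3} \log{\left(3 \right)} \sin{\left(- y^{2} + \frac{y}{3} + \frac{1}{2} \right)} + 12 y^{3} \log{\left(3 \right)} \sin{\left(y^{2} + \frac{5 y}{3} + \frac{1}{6} \right)} + 58 y^{2} \log{\left(y + 2 \right)} \sin{\left(- y^{2} + \frac{y}{3} + \frac{1}{2} \right)} + 70 y^{2} \log{\left(y + 3 \right)} \sin{\left(y^{2} + \frac{5 y}{3} + \frac{1}{6} \right)} + 58 y^{2} \log{\left(3 \right)} \sin{\left(- y^{2} + \frac{y}{3} + \frac{1}{2} \right)} + 70 y^{2} \log{\left(3 \right)} \sin{\left(y^{2} + \frac{5 y}{3} + \frac{1}{6} \right)} + 62 y \log{\left(y + 2 \right)} \sin{\left(- y^{2} + \frac{y}{3} + \frac{1}{2} \right)} + 122 y \log{\left(y + 3 \right)} \sin{\left(y^{2} + \frac{5 y}{3} + \frac{1}{6} \right)} + 62 y \log{\left(3 \right)} \sin{\left(- y^{2} + \frac{y}{3} + \frac{1}{2} \right)} + 122 y \log{\left(3 \right)} \sin{\left(y^{2} + \frac{5 y}{3} + \frac{1}{6} \right)} + 6 y \cos{\left(- y^{2} + \frac{y}{3} + \frac{1}{2} \right)} - 6 y \cos{\left(y^{2} + \frac{5 y}{3} + \frac{1}{6} \right)} - 12 \log{\left(y + 2 \right)} \sin{\left(- y^{2} + \frac{y}{3} + \frac{1}{2} \right)} + 60 \log{\left(y + 3 \right)} \sin{\left(y^{2} + \frac{5 y}{3} + \frac{1}{6} \right)} - 12 \log{\left(3 \right)} \sin{\left(- y^{2} + \frac{y}{3} + \frac{1}{2} \right)} + 60 \log{\left(3 \right)} \sin{\left(y^{2} + \frac{5 y}{3} + \frac{1}{6} \right)} + 18 \cos{\left(- y^{2} + \frac{y}{3} + \frac{1}{2} \right)} - 12 \cos{\left(y^{2} + \frac{5 y}{3} + \frac{1}{6} \right)}}{9 y^{2} + 45 y + 54} != 0.

Invalid: d/dy[G] - f = \frac{12 y^{3} \log{\left(y + 2 \right)} \sin{\left(- y^{2} + \frac{y}{3} + \frac{1}{2} \right)} + 12 y^{3} \log{\left(y + 3 \right)} \sin{\left(y^{2} + \frac{5 y}{3} + \frac{1}{6} \right)} + 12 y^{3} \log{\left(3 \right)} \sin{\left(- y^{2} + \frac{y}{3} + \frac{1}{2} \right)} + 12 y^{3} \log{\left(3 \right)} \sin{\left(y^{2} + \frac{5 y}{3} + \frac{1}{6} \right)} + 58 y^{2} \log{\left(y + 2 \right)} \sin{\left(- y^{2} + \frac{y}{3} + \frac{1}{2} \right)} + 70 y^{2} \log{\left(y + 3 \right)} \sin{\left(y^{2} + \frac{5 y}{3} + \frac{1}{6} \right)} + 58 y^{2} \log{\left(3 \right)} \sin{\left(- y^{2} + \frac{y}{3} + \frac{1}{2} \right)} + 70 y^{2} \log{\left(3 \right)} \sin{\left(y^{2} + \frac{5 y}{3} + \frac{1}{6} \right)} + 62 y \log{\left(y + 2 \right)} \sin{\left(- y^{2} + \frac{y}{3} + \frac{1}{2} \right)} + 122 y \log{\left(y + 3 \right)} \sin{\left(y^{2} + \frac{5 y}{3} + \frac{1}{6} \right)} + 62 y \log{\left(3 \right)} \sin{\left(- y^{2} + \frac{y}{3} + \frac{1}{2} \right)} + 122 y \log{\left(3 \right)} \sin{\left(y^{2} + \frac{5 y}{3} + \frac{1}{6} \right)} + 6 y \cos{\left(- y^{2} + \frac{y}{3} + \frac{1}{2} \right)} - 6 y \cos{\left(y^{2} + \frac{5 y}{3} + \frac{1}{6} \right)} - 12 \log{\left(y + 2 \right)} \sin{\left(- y^{2} + \frac{y}{3} + \frac{1}{2} \right)} + 60 \log{\left(y + 3 \right)} \sin{\left(y^{2} + \frac{5 y}{3} + \frac{1}{6} \right)} - 12 \log{\left(3 \right)} \sin{\left(- y^{2} + \frac{y}{3} + \frac{1}{2} \right)} + 60 \log{\left(3 \right)} \sin{\left(y^{2} + \frac{5 y}{3} + \frac{1}{6} \right)} + 18 \cos{\left(- y^{2} + \frac{y}{3} + \frac{1}{2} \right)} - 12 \cos{\left(y^{2} + \frac{5 y}{3} + \frac{1}{6} \right)}}{9 y^{2} + 45 y + 54}, which is not 0.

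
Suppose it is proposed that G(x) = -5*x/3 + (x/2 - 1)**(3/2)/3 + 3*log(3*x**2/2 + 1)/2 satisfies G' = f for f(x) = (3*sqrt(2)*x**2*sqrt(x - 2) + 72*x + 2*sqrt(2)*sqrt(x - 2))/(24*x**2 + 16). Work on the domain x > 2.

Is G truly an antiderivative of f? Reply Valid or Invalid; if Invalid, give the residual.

Invalid: d/dx[G] - f = -5/3, which is not 0.

d/dx[G] = (9*x**2*sqrt(x - 2) - 60*sqrt(2)*x**2 + 108*sqrt(2)*x + 6*sqrt(x - 2) - 40*sqrt(2))/(36*sqrt(2)*x**2 + 24*sqrt(2))
d/dx[G] - f(x) = -5/3 != 0.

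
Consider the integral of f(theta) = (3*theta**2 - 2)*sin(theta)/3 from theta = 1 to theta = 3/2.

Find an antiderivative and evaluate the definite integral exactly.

Antiderivative: F(theta) = -theta**2*cos(theta) + 2*theta*sin(theta) + 8*cos(theta)/3; value = -2*sin(1) - 5*cos(1)/3 + 5*cos(3/2)/12 + 3*sin(3/2)

For F(theta) to be correct the identity F'(theta) - f(theta) = 0 must hold.
F(theta) = -theta**2*cos(theta) + 2*theta*sin(theta) + 8*cos(theta)/3 is an antiderivative of f.
Check: d/dtheta[-theta**2*cos(theta) + 2*theta*sin(theta) + 8*cos(theta)/3] = theta**2*sin(theta) - 2*sin(theta)/3, which equals f(theta).
F(3/2) = 5*cos(3/2)/12 + 3*sin(3/2); F(1) = 5*cos(1)/3 + 2*sin(1).
Integral = F(3/2) - F(1) = -2*sin(1) - 5*cos(1)/3 + 5*cos(3/2)/12 + 3*sin(3/2).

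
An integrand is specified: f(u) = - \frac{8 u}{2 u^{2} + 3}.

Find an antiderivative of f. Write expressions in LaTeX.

The substitution w = 2 u^{2} + 3 works: f is exactly (dF/dw)*(dw/du) for that inner function.
Check: d/du[- 2 \log{\left(2 u^{2} + 3 \right)}] = - \frac{8 u}{2 u^{2} + 3} = f(u).

An antiderivative is F(u) = - 2 \log{\left(2 u^{2} + 3 \right)}.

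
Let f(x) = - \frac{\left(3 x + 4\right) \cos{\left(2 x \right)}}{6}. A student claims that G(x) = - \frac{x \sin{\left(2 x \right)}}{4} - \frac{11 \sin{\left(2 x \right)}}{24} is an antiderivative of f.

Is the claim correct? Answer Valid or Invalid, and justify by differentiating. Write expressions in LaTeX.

d/dx[G] = - \frac{x \cos{\left(2 x \right)}}{2} - \frac{\sin{\left(2 x \right)}}{4} - \frac{11 \cos{\left(2 x \right)}}{12}
d/dx[G] - f(x) = - \frac{\sin{\left(2 x \right)}}{4} - \frac{\cos{\left(2 x \right)}}{4} != 0.

Invalid: d/dx[G] - f = - \frac{\sin{\left(2 x \right)}}{4} - \frac{\cos{\left(2 x \right)}}{4}, which is not 0.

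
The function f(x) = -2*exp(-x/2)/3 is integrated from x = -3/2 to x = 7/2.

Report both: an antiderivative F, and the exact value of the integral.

Check any antiderivative F(x) by computing F'(x) and comparing it with f(x).
F(x) = 4*exp(-x/2)/3 is an antiderivative of f.
Check: d/dx[4*exp(-x/2)/3] = -2*exp(-x/2)/3 = f(x).
F(7/2) = 4*exp(-7/4)/3; F(-3/2) = 4*exp(3/4)/3.
Integral = F(7/2) - F(-3/2) = -4*exp(3/4)/3 + 4*exp(-7/4)/3.

Antiderivative: F(x) = 4*exp(-x/2)/3; value = -4*exp(3/4)/3 + 4*exp(-7/4)/3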